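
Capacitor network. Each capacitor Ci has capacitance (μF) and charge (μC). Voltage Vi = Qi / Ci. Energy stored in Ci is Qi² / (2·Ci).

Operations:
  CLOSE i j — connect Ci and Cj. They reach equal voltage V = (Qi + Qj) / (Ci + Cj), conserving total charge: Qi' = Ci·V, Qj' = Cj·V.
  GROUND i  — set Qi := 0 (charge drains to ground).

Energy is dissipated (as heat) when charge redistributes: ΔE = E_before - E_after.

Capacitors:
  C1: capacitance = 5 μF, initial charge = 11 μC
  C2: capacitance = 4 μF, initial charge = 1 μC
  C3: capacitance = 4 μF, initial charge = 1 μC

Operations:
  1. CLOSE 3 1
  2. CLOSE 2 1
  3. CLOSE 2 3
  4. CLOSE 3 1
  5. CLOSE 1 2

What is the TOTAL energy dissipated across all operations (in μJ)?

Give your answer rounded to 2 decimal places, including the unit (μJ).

Initial: C1(5μF, Q=11μC, V=2.20V), C2(4μF, Q=1μC, V=0.25V), C3(4μF, Q=1μC, V=0.25V)
Op 1: CLOSE 3-1: Q_total=12.00, C_total=9.00, V=1.33; Q3=5.33, Q1=6.67; dissipated=4.225
Op 2: CLOSE 2-1: Q_total=7.67, C_total=9.00, V=0.85; Q2=3.41, Q1=4.26; dissipated=1.304
Op 3: CLOSE 2-3: Q_total=8.74, C_total=8.00, V=1.09; Q2=4.37, Q3=4.37; dissipated=0.232
Op 4: CLOSE 3-1: Q_total=8.63, C_total=9.00, V=0.96; Q3=3.84, Q1=4.79; dissipated=0.064
Op 5: CLOSE 1-2: Q_total=9.16, C_total=9.00, V=1.02; Q1=5.09, Q2=4.07; dissipated=0.020
Total dissipated: 5.845 μJ

Answer: 5.85 μJ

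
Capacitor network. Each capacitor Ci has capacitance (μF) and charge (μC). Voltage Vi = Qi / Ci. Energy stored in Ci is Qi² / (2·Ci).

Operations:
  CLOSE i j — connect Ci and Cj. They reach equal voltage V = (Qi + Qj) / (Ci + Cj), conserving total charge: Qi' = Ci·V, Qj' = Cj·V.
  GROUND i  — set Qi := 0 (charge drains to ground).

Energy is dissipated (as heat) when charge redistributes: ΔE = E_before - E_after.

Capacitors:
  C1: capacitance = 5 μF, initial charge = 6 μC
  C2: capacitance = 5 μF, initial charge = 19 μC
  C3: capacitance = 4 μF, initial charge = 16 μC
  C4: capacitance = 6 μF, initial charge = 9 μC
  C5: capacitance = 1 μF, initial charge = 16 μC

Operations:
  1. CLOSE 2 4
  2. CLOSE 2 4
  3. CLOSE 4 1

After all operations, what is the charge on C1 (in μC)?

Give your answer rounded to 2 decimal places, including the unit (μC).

Answer: 9.67 μC

Derivation:
Initial: C1(5μF, Q=6μC, V=1.20V), C2(5μF, Q=19μC, V=3.80V), C3(4μF, Q=16μC, V=4.00V), C4(6μF, Q=9μC, V=1.50V), C5(1μF, Q=16μC, V=16.00V)
Op 1: CLOSE 2-4: Q_total=28.00, C_total=11.00, V=2.55; Q2=12.73, Q4=15.27; dissipated=7.214
Op 2: CLOSE 2-4: Q_total=28.00, C_total=11.00, V=2.55; Q2=12.73, Q4=15.27; dissipated=0.000
Op 3: CLOSE 4-1: Q_total=21.27, C_total=11.00, V=1.93; Q4=11.60, Q1=9.67; dissipated=2.469
Final charges: Q1=9.67, Q2=12.73, Q3=16.00, Q4=11.60, Q5=16.00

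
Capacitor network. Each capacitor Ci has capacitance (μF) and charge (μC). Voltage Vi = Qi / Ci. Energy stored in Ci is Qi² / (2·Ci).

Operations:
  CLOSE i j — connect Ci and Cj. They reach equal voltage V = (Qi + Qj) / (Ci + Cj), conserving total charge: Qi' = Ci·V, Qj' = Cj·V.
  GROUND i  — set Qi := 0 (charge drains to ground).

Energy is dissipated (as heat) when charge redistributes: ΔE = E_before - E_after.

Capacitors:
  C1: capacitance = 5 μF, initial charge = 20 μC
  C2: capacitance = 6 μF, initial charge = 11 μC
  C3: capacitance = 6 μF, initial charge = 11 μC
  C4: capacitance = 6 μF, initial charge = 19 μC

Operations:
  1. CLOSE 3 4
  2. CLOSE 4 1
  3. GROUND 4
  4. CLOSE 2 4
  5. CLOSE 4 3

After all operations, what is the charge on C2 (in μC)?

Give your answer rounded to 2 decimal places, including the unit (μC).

Answer: 5.50 μC

Derivation:
Initial: C1(5μF, Q=20μC, V=4.00V), C2(6μF, Q=11μC, V=1.83V), C3(6μF, Q=11μC, V=1.83V), C4(6μF, Q=19μC, V=3.17V)
Op 1: CLOSE 3-4: Q_total=30.00, C_total=12.00, V=2.50; Q3=15.00, Q4=15.00; dissipated=2.667
Op 2: CLOSE 4-1: Q_total=35.00, C_total=11.00, V=3.18; Q4=19.09, Q1=15.91; dissipated=3.068
Op 3: GROUND 4: Q4=0; energy lost=30.372
Op 4: CLOSE 2-4: Q_total=11.00, C_total=12.00, V=0.92; Q2=5.50, Q4=5.50; dissipated=5.042
Op 5: CLOSE 4-3: Q_total=20.50, C_total=12.00, V=1.71; Q4=10.25, Q3=10.25; dissipated=3.760
Final charges: Q1=15.91, Q2=5.50, Q3=10.25, Q4=10.25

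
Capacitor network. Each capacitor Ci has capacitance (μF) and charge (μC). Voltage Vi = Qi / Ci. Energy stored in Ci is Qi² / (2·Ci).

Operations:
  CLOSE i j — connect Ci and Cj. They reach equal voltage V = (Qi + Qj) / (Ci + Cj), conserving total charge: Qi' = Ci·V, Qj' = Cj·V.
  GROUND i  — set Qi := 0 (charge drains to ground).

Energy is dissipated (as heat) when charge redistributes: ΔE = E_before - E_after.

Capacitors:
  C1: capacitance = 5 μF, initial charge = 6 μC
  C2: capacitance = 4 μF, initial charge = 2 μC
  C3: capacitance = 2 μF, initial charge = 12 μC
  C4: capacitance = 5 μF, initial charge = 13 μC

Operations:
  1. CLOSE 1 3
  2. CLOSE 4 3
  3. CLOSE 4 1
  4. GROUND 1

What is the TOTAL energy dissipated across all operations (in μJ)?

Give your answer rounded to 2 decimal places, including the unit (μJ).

Answer: 33.12 μJ

Derivation:
Initial: C1(5μF, Q=6μC, V=1.20V), C2(4μF, Q=2μC, V=0.50V), C3(2μF, Q=12μC, V=6.00V), C4(5μF, Q=13μC, V=2.60V)
Op 1: CLOSE 1-3: Q_total=18.00, C_total=7.00, V=2.57; Q1=12.86, Q3=5.14; dissipated=16.457
Op 2: CLOSE 4-3: Q_total=18.14, C_total=7.00, V=2.59; Q4=12.96, Q3=5.18; dissipated=0.001
Op 3: CLOSE 4-1: Q_total=25.82, C_total=10.00, V=2.58; Q4=12.91, Q1=12.91; dissipated=0.001
Op 4: GROUND 1: Q1=0; energy lost=16.662
Total dissipated: 33.120 μJ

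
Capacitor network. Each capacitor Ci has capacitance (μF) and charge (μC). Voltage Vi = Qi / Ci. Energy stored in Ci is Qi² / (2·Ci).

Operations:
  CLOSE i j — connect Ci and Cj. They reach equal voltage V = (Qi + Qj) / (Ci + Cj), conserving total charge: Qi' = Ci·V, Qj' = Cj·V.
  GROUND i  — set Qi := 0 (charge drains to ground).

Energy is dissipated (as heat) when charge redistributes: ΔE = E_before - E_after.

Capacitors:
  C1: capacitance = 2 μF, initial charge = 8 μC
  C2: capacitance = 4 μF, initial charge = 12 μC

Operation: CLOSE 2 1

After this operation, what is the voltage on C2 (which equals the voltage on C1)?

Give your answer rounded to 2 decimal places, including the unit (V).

Initial: C1(2μF, Q=8μC, V=4.00V), C2(4μF, Q=12μC, V=3.00V)
Op 1: CLOSE 2-1: Q_total=20.00, C_total=6.00, V=3.33; Q2=13.33, Q1=6.67; dissipated=0.667

Answer: 3.33 V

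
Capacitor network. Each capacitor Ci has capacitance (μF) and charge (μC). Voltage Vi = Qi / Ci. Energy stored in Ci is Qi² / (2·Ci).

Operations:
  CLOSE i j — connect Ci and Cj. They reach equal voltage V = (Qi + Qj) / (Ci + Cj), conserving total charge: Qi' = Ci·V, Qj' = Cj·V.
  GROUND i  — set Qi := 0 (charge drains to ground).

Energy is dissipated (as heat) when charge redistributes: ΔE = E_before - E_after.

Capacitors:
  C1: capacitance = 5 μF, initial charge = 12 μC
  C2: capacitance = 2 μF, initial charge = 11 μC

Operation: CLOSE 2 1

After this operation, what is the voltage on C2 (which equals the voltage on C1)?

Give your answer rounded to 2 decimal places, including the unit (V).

Initial: C1(5μF, Q=12μC, V=2.40V), C2(2μF, Q=11μC, V=5.50V)
Op 1: CLOSE 2-1: Q_total=23.00, C_total=7.00, V=3.29; Q2=6.57, Q1=16.43; dissipated=6.864

Answer: 3.29 V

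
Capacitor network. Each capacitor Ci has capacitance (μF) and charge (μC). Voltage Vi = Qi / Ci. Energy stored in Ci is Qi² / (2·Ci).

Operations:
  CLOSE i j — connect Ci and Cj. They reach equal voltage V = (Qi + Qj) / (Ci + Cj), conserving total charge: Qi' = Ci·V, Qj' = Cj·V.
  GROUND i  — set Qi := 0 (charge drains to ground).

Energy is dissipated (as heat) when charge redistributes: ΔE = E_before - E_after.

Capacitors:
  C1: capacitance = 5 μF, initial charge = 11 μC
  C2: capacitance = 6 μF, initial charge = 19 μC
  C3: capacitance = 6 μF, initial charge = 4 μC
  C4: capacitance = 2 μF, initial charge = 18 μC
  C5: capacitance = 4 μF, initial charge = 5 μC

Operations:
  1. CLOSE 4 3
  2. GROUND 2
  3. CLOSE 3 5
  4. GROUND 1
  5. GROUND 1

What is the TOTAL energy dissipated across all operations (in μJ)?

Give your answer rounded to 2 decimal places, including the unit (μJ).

Answer: 96.97 μJ

Derivation:
Initial: C1(5μF, Q=11μC, V=2.20V), C2(6μF, Q=19μC, V=3.17V), C3(6μF, Q=4μC, V=0.67V), C4(2μF, Q=18μC, V=9.00V), C5(4μF, Q=5μC, V=1.25V)
Op 1: CLOSE 4-3: Q_total=22.00, C_total=8.00, V=2.75; Q4=5.50, Q3=16.50; dissipated=52.083
Op 2: GROUND 2: Q2=0; energy lost=30.083
Op 3: CLOSE 3-5: Q_total=21.50, C_total=10.00, V=2.15; Q3=12.90, Q5=8.60; dissipated=2.700
Op 4: GROUND 1: Q1=0; energy lost=12.100
Op 5: GROUND 1: Q1=0; energy lost=0.000
Total dissipated: 96.967 μJ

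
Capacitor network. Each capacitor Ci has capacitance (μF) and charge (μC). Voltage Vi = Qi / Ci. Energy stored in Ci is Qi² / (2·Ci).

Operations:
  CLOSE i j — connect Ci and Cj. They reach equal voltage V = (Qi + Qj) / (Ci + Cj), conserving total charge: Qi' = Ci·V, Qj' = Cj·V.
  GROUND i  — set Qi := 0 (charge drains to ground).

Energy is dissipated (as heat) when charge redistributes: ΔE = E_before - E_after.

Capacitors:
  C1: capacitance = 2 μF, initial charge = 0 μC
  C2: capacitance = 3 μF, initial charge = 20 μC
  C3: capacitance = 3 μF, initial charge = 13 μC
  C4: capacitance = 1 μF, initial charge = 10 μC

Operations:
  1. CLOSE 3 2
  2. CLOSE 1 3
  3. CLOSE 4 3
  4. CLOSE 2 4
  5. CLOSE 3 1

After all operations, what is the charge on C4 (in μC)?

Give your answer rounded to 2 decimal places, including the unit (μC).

Initial: C1(2μF, Q=0μC, V=0.00V), C2(3μF, Q=20μC, V=6.67V), C3(3μF, Q=13μC, V=4.33V), C4(1μF, Q=10μC, V=10.00V)
Op 1: CLOSE 3-2: Q_total=33.00, C_total=6.00, V=5.50; Q3=16.50, Q2=16.50; dissipated=4.083
Op 2: CLOSE 1-3: Q_total=16.50, C_total=5.00, V=3.30; Q1=6.60, Q3=9.90; dissipated=18.150
Op 3: CLOSE 4-3: Q_total=19.90, C_total=4.00, V=4.97; Q4=4.97, Q3=14.93; dissipated=16.834
Op 4: CLOSE 2-4: Q_total=21.48, C_total=4.00, V=5.37; Q2=16.11, Q4=5.37; dissipated=0.103
Op 5: CLOSE 3-1: Q_total=21.52, C_total=5.00, V=4.30; Q3=12.91, Q1=8.61; dissipated=1.683
Final charges: Q1=8.61, Q2=16.11, Q3=12.91, Q4=5.37

Answer: 5.37 μC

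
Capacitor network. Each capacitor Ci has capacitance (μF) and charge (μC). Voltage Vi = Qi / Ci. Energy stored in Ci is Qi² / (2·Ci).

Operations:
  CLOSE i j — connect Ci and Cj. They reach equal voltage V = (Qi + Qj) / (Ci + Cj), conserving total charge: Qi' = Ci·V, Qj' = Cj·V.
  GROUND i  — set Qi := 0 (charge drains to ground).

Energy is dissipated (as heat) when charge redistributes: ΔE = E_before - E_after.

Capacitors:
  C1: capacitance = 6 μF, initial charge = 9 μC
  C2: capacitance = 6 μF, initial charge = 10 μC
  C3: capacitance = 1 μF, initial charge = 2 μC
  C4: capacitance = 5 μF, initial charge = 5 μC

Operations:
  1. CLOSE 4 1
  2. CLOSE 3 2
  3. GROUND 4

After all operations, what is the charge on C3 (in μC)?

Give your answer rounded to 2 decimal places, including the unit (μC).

Initial: C1(6μF, Q=9μC, V=1.50V), C2(6μF, Q=10μC, V=1.67V), C3(1μF, Q=2μC, V=2.00V), C4(5μF, Q=5μC, V=1.00V)
Op 1: CLOSE 4-1: Q_total=14.00, C_total=11.00, V=1.27; Q4=6.36, Q1=7.64; dissipated=0.341
Op 2: CLOSE 3-2: Q_total=12.00, C_total=7.00, V=1.71; Q3=1.71, Q2=10.29; dissipated=0.048
Op 3: GROUND 4: Q4=0; energy lost=4.050
Final charges: Q1=7.64, Q2=10.29, Q3=1.71, Q4=0.00

Answer: 1.71 μC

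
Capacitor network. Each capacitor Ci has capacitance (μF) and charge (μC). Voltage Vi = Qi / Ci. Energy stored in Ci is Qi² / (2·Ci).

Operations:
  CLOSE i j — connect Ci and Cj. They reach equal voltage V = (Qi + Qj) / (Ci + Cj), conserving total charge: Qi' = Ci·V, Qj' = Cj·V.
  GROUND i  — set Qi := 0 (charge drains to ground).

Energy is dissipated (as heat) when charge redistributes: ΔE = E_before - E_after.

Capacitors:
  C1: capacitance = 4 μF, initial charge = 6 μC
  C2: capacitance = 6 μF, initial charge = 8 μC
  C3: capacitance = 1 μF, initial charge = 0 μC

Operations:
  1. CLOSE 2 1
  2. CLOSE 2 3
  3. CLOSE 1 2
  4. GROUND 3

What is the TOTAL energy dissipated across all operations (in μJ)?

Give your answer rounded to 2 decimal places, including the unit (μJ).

Initial: C1(4μF, Q=6μC, V=1.50V), C2(6μF, Q=8μC, V=1.33V), C3(1μF, Q=0μC, V=0.00V)
Op 1: CLOSE 2-1: Q_total=14.00, C_total=10.00, V=1.40; Q2=8.40, Q1=5.60; dissipated=0.033
Op 2: CLOSE 2-3: Q_total=8.40, C_total=7.00, V=1.20; Q2=7.20, Q3=1.20; dissipated=0.840
Op 3: CLOSE 1-2: Q_total=12.80, C_total=10.00, V=1.28; Q1=5.12, Q2=7.68; dissipated=0.048
Op 4: GROUND 3: Q3=0; energy lost=0.720
Total dissipated: 1.641 μJ

Answer: 1.64 μJ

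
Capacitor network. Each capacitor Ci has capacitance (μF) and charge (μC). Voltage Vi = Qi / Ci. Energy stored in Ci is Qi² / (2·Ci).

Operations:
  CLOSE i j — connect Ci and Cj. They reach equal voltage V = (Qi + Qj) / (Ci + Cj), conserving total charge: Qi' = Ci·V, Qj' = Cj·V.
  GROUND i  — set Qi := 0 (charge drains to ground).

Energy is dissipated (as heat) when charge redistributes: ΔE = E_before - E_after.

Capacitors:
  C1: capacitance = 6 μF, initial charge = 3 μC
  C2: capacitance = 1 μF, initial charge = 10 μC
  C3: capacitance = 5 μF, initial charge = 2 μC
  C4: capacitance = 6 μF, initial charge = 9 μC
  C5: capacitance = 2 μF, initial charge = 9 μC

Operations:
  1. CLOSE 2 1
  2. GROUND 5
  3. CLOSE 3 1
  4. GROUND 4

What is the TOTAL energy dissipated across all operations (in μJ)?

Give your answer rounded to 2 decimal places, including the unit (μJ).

Initial: C1(6μF, Q=3μC, V=0.50V), C2(1μF, Q=10μC, V=10.00V), C3(5μF, Q=2μC, V=0.40V), C4(6μF, Q=9μC, V=1.50V), C5(2μF, Q=9μC, V=4.50V)
Op 1: CLOSE 2-1: Q_total=13.00, C_total=7.00, V=1.86; Q2=1.86, Q1=11.14; dissipated=38.679
Op 2: GROUND 5: Q5=0; energy lost=20.250
Op 3: CLOSE 3-1: Q_total=13.14, C_total=11.00, V=1.19; Q3=5.97, Q1=7.17; dissipated=2.895
Op 4: GROUND 4: Q4=0; energy lost=6.750
Total dissipated: 68.574 μJ

Answer: 68.57 μJ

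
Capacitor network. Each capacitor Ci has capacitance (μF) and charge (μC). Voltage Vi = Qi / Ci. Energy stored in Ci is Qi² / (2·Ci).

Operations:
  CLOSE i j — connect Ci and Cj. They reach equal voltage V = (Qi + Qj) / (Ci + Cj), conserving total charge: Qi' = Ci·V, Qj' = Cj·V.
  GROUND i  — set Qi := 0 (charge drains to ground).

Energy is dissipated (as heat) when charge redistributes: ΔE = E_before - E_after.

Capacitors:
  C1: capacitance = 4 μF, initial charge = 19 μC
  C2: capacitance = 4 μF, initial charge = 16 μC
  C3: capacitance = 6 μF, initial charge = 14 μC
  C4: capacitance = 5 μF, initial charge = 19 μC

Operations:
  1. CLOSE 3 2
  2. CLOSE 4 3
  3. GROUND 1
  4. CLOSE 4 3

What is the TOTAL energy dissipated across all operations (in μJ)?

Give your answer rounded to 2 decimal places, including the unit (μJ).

Initial: C1(4μF, Q=19μC, V=4.75V), C2(4μF, Q=16μC, V=4.00V), C3(6μF, Q=14μC, V=2.33V), C4(5μF, Q=19μC, V=3.80V)
Op 1: CLOSE 3-2: Q_total=30.00, C_total=10.00, V=3.00; Q3=18.00, Q2=12.00; dissipated=3.333
Op 2: CLOSE 4-3: Q_total=37.00, C_total=11.00, V=3.36; Q4=16.82, Q3=20.18; dissipated=0.873
Op 3: GROUND 1: Q1=0; energy lost=45.125
Op 4: CLOSE 4-3: Q_total=37.00, C_total=11.00, V=3.36; Q4=16.82, Q3=20.18; dissipated=0.000
Total dissipated: 49.331 μJ

Answer: 49.33 μJ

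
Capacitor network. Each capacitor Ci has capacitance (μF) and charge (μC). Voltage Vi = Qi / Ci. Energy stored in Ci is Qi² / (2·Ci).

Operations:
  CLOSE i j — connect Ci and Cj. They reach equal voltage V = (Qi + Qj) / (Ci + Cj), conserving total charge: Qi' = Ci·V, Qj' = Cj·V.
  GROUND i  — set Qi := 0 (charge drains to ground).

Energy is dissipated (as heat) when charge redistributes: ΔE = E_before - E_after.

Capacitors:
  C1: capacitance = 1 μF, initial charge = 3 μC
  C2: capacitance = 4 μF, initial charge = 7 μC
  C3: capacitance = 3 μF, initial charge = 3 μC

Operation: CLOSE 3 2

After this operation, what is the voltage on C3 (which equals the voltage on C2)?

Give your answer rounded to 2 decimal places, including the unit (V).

Initial: C1(1μF, Q=3μC, V=3.00V), C2(4μF, Q=7μC, V=1.75V), C3(3μF, Q=3μC, V=1.00V)
Op 1: CLOSE 3-2: Q_total=10.00, C_total=7.00, V=1.43; Q3=4.29, Q2=5.71; dissipated=0.482

Answer: 1.43 V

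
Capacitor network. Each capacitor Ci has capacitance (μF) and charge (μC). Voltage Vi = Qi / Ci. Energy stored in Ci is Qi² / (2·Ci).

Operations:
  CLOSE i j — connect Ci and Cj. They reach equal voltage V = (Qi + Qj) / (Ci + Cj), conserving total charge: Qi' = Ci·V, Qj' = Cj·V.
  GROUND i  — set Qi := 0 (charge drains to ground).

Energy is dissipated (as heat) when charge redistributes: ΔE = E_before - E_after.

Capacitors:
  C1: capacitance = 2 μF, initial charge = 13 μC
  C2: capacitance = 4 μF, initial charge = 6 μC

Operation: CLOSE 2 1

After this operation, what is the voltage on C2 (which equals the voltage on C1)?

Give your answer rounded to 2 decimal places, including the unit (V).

Answer: 3.17 V

Derivation:
Initial: C1(2μF, Q=13μC, V=6.50V), C2(4μF, Q=6μC, V=1.50V)
Op 1: CLOSE 2-1: Q_total=19.00, C_total=6.00, V=3.17; Q2=12.67, Q1=6.33; dissipated=16.667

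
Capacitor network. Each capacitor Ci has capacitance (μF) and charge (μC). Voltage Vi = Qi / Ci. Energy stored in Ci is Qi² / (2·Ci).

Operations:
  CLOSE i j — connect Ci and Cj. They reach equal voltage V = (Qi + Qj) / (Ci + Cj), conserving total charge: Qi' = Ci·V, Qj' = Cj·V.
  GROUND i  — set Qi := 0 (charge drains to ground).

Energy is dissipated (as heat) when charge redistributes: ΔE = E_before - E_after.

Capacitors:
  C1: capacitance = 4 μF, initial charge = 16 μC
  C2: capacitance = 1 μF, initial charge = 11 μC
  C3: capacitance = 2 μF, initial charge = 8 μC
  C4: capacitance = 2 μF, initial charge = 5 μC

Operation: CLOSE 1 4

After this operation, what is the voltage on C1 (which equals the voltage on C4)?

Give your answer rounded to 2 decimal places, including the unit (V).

Initial: C1(4μF, Q=16μC, V=4.00V), C2(1μF, Q=11μC, V=11.00V), C3(2μF, Q=8μC, V=4.00V), C4(2μF, Q=5μC, V=2.50V)
Op 1: CLOSE 1-4: Q_total=21.00, C_total=6.00, V=3.50; Q1=14.00, Q4=7.00; dissipated=1.500

Answer: 3.50 V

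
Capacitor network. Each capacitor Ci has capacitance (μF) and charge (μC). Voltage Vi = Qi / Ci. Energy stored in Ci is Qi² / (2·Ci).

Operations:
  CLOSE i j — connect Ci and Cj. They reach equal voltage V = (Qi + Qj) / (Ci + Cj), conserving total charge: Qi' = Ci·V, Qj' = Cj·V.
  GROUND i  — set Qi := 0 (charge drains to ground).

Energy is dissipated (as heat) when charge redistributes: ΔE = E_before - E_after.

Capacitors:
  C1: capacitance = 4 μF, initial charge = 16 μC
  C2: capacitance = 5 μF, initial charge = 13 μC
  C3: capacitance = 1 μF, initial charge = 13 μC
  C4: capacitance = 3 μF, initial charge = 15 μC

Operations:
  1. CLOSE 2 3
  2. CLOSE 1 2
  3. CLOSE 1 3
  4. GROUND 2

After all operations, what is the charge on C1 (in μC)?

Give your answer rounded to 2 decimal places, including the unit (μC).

Answer: 16.86 μC

Derivation:
Initial: C1(4μF, Q=16μC, V=4.00V), C2(5μF, Q=13μC, V=2.60V), C3(1μF, Q=13μC, V=13.00V), C4(3μF, Q=15μC, V=5.00V)
Op 1: CLOSE 2-3: Q_total=26.00, C_total=6.00, V=4.33; Q2=21.67, Q3=4.33; dissipated=45.067
Op 2: CLOSE 1-2: Q_total=37.67, C_total=9.00, V=4.19; Q1=16.74, Q2=20.93; dissipated=0.123
Op 3: CLOSE 1-3: Q_total=21.07, C_total=5.00, V=4.21; Q1=16.86, Q3=4.21; dissipated=0.009
Op 4: GROUND 2: Q2=0; energy lost=43.789
Final charges: Q1=16.86, Q2=0.00, Q3=4.21, Q4=15.00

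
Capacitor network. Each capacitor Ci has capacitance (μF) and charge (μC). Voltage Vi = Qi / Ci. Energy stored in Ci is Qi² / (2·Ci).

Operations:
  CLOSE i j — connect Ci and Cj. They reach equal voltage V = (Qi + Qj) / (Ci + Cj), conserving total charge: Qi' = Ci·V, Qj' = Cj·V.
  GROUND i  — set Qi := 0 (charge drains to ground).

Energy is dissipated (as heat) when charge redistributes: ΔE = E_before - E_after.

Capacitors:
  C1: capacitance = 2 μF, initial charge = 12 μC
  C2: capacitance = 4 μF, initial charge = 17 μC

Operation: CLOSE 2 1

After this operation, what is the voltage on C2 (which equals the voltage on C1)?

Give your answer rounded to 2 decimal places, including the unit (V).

Initial: C1(2μF, Q=12μC, V=6.00V), C2(4μF, Q=17μC, V=4.25V)
Op 1: CLOSE 2-1: Q_total=29.00, C_total=6.00, V=4.83; Q2=19.33, Q1=9.67; dissipated=2.042

Answer: 4.83 V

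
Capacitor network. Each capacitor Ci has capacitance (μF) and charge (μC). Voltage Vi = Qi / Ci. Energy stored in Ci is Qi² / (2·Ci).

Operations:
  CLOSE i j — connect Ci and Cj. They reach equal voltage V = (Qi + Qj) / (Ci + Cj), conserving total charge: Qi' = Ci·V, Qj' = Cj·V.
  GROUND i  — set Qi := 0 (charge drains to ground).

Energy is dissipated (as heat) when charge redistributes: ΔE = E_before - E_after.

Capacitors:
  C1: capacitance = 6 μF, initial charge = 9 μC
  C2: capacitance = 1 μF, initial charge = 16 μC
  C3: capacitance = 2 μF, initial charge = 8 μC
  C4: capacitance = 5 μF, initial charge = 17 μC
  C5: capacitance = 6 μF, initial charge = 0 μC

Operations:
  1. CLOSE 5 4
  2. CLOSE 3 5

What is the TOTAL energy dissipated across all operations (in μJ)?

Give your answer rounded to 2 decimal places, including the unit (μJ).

Initial: C1(6μF, Q=9μC, V=1.50V), C2(1μF, Q=16μC, V=16.00V), C3(2μF, Q=8μC, V=4.00V), C4(5μF, Q=17μC, V=3.40V), C5(6μF, Q=0μC, V=0.00V)
Op 1: CLOSE 5-4: Q_total=17.00, C_total=11.00, V=1.55; Q5=9.27, Q4=7.73; dissipated=15.764
Op 2: CLOSE 3-5: Q_total=17.27, C_total=8.00, V=2.16; Q3=4.32, Q5=12.95; dissipated=4.519
Total dissipated: 20.282 μJ

Answer: 20.28 μJ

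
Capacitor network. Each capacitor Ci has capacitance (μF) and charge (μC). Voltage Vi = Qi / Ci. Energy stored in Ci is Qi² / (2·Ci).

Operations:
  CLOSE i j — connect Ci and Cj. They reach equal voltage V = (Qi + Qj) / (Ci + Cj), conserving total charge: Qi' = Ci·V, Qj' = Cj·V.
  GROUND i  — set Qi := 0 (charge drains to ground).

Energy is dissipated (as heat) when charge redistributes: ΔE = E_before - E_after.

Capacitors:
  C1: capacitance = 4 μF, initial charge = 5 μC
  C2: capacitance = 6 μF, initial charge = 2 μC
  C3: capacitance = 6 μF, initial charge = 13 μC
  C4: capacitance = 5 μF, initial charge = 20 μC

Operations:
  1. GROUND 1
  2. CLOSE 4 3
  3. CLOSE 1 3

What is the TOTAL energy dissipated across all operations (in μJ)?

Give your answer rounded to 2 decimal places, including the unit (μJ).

Initial: C1(4μF, Q=5μC, V=1.25V), C2(6μF, Q=2μC, V=0.33V), C3(6μF, Q=13μC, V=2.17V), C4(5μF, Q=20μC, V=4.00V)
Op 1: GROUND 1: Q1=0; energy lost=3.125
Op 2: CLOSE 4-3: Q_total=33.00, C_total=11.00, V=3.00; Q4=15.00, Q3=18.00; dissipated=4.583
Op 3: CLOSE 1-3: Q_total=18.00, C_total=10.00, V=1.80; Q1=7.20, Q3=10.80; dissipated=10.800
Total dissipated: 18.508 μJ

Answer: 18.51 μJ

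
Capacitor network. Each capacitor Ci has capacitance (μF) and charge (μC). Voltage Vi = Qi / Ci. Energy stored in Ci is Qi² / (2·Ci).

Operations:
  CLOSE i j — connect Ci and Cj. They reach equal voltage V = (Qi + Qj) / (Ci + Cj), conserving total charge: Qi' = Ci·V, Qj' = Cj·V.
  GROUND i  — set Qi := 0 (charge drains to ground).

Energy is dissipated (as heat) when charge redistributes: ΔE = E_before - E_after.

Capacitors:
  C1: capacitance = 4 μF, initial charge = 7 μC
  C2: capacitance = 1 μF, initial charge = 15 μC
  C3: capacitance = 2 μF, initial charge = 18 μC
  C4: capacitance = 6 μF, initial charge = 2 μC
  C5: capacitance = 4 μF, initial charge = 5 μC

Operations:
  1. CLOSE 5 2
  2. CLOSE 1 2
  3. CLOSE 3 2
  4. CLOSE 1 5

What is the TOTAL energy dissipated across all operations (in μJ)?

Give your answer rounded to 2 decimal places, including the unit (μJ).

Answer: 96.30 μJ

Derivation:
Initial: C1(4μF, Q=7μC, V=1.75V), C2(1μF, Q=15μC, V=15.00V), C3(2μF, Q=18μC, V=9.00V), C4(6μF, Q=2μC, V=0.33V), C5(4μF, Q=5μC, V=1.25V)
Op 1: CLOSE 5-2: Q_total=20.00, C_total=5.00, V=4.00; Q5=16.00, Q2=4.00; dissipated=75.625
Op 2: CLOSE 1-2: Q_total=11.00, C_total=5.00, V=2.20; Q1=8.80, Q2=2.20; dissipated=2.025
Op 3: CLOSE 3-2: Q_total=20.20, C_total=3.00, V=6.73; Q3=13.47, Q2=6.73; dissipated=15.413
Op 4: CLOSE 1-5: Q_total=24.80, C_total=8.00, V=3.10; Q1=12.40, Q5=12.40; dissipated=3.240
Total dissipated: 96.303 μJ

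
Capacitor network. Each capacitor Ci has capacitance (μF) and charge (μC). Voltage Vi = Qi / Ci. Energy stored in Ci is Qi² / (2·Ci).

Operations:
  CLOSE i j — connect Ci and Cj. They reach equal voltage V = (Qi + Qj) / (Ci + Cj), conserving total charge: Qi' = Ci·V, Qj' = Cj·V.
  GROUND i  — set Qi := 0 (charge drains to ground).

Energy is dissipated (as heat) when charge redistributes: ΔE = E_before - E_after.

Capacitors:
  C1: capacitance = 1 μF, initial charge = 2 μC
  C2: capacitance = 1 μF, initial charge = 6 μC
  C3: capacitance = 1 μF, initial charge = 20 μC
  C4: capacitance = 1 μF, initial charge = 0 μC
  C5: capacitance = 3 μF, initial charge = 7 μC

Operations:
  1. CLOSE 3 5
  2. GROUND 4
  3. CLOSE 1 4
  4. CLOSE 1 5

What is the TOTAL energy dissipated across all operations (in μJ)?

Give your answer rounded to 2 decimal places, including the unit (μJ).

Answer: 130.44 μJ

Derivation:
Initial: C1(1μF, Q=2μC, V=2.00V), C2(1μF, Q=6μC, V=6.00V), C3(1μF, Q=20μC, V=20.00V), C4(1μF, Q=0μC, V=0.00V), C5(3μF, Q=7μC, V=2.33V)
Op 1: CLOSE 3-5: Q_total=27.00, C_total=4.00, V=6.75; Q3=6.75, Q5=20.25; dissipated=117.042
Op 2: GROUND 4: Q4=0; energy lost=0.000
Op 3: CLOSE 1-4: Q_total=2.00, C_total=2.00, V=1.00; Q1=1.00, Q4=1.00; dissipated=1.000
Op 4: CLOSE 1-5: Q_total=21.25, C_total=4.00, V=5.31; Q1=5.31, Q5=15.94; dissipated=12.398
Total dissipated: 130.440 μJ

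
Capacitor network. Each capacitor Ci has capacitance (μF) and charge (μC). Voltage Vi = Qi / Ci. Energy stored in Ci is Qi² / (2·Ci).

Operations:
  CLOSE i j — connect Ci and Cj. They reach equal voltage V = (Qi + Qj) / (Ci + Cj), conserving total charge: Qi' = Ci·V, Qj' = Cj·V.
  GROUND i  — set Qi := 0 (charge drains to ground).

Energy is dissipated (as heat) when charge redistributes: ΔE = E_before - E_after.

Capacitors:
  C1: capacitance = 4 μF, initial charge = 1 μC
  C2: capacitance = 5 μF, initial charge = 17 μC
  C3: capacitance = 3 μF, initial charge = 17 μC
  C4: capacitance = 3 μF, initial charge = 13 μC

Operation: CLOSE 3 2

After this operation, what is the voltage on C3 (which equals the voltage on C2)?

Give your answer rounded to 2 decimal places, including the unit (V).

Initial: C1(4μF, Q=1μC, V=0.25V), C2(5μF, Q=17μC, V=3.40V), C3(3μF, Q=17μC, V=5.67V), C4(3μF, Q=13μC, V=4.33V)
Op 1: CLOSE 3-2: Q_total=34.00, C_total=8.00, V=4.25; Q3=12.75, Q2=21.25; dissipated=4.817

Answer: 4.25 V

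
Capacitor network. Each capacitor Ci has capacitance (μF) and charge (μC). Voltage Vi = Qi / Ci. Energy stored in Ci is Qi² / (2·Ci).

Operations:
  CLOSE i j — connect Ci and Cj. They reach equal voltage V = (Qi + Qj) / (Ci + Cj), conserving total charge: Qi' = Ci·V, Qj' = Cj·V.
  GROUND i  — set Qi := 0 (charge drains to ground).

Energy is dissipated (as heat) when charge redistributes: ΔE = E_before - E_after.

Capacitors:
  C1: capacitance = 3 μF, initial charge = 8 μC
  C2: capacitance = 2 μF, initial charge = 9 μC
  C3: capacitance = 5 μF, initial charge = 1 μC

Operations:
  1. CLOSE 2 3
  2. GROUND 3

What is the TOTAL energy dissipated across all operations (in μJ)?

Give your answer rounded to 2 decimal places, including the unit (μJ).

Initial: C1(3μF, Q=8μC, V=2.67V), C2(2μF, Q=9μC, V=4.50V), C3(5μF, Q=1μC, V=0.20V)
Op 1: CLOSE 2-3: Q_total=10.00, C_total=7.00, V=1.43; Q2=2.86, Q3=7.14; dissipated=13.207
Op 2: GROUND 3: Q3=0; energy lost=5.102
Total dissipated: 18.309 μJ

Answer: 18.31 μJ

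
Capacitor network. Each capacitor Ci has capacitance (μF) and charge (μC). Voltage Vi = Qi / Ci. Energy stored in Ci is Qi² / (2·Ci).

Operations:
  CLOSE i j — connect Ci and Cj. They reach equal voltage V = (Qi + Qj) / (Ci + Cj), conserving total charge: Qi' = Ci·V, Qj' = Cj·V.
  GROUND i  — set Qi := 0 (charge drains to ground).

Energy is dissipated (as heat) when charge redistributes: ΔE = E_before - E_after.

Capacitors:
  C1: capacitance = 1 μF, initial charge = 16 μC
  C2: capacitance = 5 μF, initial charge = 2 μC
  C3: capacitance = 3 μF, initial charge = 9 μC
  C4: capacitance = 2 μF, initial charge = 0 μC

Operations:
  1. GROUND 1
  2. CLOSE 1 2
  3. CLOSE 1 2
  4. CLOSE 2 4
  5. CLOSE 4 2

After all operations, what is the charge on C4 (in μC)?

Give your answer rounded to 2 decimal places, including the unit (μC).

Initial: C1(1μF, Q=16μC, V=16.00V), C2(5μF, Q=2μC, V=0.40V), C3(3μF, Q=9μC, V=3.00V), C4(2μF, Q=0μC, V=0.00V)
Op 1: GROUND 1: Q1=0; energy lost=128.000
Op 2: CLOSE 1-2: Q_total=2.00, C_total=6.00, V=0.33; Q1=0.33, Q2=1.67; dissipated=0.067
Op 3: CLOSE 1-2: Q_total=2.00, C_total=6.00, V=0.33; Q1=0.33, Q2=1.67; dissipated=0.000
Op 4: CLOSE 2-4: Q_total=1.67, C_total=7.00, V=0.24; Q2=1.19, Q4=0.48; dissipated=0.079
Op 5: CLOSE 4-2: Q_total=1.67, C_total=7.00, V=0.24; Q4=0.48, Q2=1.19; dissipated=0.000
Final charges: Q1=0.33, Q2=1.19, Q3=9.00, Q4=0.48

Answer: 0.48 μC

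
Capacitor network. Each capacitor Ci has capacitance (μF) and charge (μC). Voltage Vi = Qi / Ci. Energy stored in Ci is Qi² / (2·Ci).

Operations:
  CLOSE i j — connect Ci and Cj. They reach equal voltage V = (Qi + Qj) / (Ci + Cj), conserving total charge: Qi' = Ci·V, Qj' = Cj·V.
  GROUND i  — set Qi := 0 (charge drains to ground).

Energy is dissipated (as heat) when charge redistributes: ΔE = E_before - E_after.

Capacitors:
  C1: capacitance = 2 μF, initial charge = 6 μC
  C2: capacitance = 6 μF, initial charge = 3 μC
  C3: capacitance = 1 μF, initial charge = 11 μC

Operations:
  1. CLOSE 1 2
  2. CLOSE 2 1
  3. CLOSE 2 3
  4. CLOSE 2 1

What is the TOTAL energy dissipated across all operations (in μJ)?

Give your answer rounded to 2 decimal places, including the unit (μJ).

Answer: 47.97 μJ

Derivation:
Initial: C1(2μF, Q=6μC, V=3.00V), C2(6μF, Q=3μC, V=0.50V), C3(1μF, Q=11μC, V=11.00V)
Op 1: CLOSE 1-2: Q_total=9.00, C_total=8.00, V=1.12; Q1=2.25, Q2=6.75; dissipated=4.688
Op 2: CLOSE 2-1: Q_total=9.00, C_total=8.00, V=1.12; Q2=6.75, Q1=2.25; dissipated=0.000
Op 3: CLOSE 2-3: Q_total=17.75, C_total=7.00, V=2.54; Q2=15.21, Q3=2.54; dissipated=41.792
Op 4: CLOSE 2-1: Q_total=17.46, C_total=8.00, V=2.18; Q2=13.10, Q1=4.37; dissipated=1.493
Total dissipated: 47.972 μJ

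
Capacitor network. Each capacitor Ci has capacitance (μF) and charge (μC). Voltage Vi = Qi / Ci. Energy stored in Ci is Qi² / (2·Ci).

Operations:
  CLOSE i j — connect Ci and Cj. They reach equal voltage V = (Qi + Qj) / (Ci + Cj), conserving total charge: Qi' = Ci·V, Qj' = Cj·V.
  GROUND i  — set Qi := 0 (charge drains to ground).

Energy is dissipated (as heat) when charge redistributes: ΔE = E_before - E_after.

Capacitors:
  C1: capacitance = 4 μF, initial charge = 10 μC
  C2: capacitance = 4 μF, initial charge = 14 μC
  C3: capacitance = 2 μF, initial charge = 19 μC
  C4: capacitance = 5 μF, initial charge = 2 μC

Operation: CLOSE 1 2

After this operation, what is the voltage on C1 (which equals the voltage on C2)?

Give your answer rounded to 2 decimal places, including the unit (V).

Answer: 3.00 V

Derivation:
Initial: C1(4μF, Q=10μC, V=2.50V), C2(4μF, Q=14μC, V=3.50V), C3(2μF, Q=19μC, V=9.50V), C4(5μF, Q=2μC, V=0.40V)
Op 1: CLOSE 1-2: Q_total=24.00, C_total=8.00, V=3.00; Q1=12.00, Q2=12.00; dissipated=1.000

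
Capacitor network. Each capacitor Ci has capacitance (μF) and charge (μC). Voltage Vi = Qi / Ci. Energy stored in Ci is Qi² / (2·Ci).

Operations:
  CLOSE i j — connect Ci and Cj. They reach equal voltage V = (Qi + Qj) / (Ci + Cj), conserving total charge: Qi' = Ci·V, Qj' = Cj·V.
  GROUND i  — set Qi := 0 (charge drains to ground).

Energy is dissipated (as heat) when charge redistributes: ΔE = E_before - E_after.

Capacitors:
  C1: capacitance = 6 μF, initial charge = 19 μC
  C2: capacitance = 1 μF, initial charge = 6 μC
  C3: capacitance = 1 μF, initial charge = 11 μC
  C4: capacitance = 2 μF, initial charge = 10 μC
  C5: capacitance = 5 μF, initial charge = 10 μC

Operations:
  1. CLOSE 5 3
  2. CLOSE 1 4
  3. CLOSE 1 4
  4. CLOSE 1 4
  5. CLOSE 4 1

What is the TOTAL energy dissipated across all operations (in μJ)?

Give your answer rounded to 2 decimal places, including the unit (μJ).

Answer: 36.27 μJ

Derivation:
Initial: C1(6μF, Q=19μC, V=3.17V), C2(1μF, Q=6μC, V=6.00V), C3(1μF, Q=11μC, V=11.00V), C4(2μF, Q=10μC, V=5.00V), C5(5μF, Q=10μC, V=2.00V)
Op 1: CLOSE 5-3: Q_total=21.00, C_total=6.00, V=3.50; Q5=17.50, Q3=3.50; dissipated=33.750
Op 2: CLOSE 1-4: Q_total=29.00, C_total=8.00, V=3.62; Q1=21.75, Q4=7.25; dissipated=2.521
Op 3: CLOSE 1-4: Q_total=29.00, C_total=8.00, V=3.62; Q1=21.75, Q4=7.25; dissipated=0.000
Op 4: CLOSE 1-4: Q_total=29.00, C_total=8.00, V=3.62; Q1=21.75, Q4=7.25; dissipated=0.000
Op 5: CLOSE 4-1: Q_total=29.00, C_total=8.00, V=3.62; Q4=7.25, Q1=21.75; dissipated=0.000
Total dissipated: 36.271 μJ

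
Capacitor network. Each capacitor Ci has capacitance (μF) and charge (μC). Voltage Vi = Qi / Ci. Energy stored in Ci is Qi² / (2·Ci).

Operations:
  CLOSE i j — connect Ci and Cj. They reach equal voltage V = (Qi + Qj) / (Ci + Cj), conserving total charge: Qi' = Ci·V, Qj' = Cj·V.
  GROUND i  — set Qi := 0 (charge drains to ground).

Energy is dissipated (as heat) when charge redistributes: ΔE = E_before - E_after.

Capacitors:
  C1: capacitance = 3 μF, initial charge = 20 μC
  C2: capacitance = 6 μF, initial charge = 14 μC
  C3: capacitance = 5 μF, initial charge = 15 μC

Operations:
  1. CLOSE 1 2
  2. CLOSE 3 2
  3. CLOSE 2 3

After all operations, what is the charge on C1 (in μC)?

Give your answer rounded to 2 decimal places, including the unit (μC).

Answer: 11.33 μC

Derivation:
Initial: C1(3μF, Q=20μC, V=6.67V), C2(6μF, Q=14μC, V=2.33V), C3(5μF, Q=15μC, V=3.00V)
Op 1: CLOSE 1-2: Q_total=34.00, C_total=9.00, V=3.78; Q1=11.33, Q2=22.67; dissipated=18.778
Op 2: CLOSE 3-2: Q_total=37.67, C_total=11.00, V=3.42; Q3=17.12, Q2=20.55; dissipated=0.825
Op 3: CLOSE 2-3: Q_total=37.67, C_total=11.00, V=3.42; Q2=20.55, Q3=17.12; dissipated=0.000
Final charges: Q1=11.33, Q2=20.55, Q3=17.12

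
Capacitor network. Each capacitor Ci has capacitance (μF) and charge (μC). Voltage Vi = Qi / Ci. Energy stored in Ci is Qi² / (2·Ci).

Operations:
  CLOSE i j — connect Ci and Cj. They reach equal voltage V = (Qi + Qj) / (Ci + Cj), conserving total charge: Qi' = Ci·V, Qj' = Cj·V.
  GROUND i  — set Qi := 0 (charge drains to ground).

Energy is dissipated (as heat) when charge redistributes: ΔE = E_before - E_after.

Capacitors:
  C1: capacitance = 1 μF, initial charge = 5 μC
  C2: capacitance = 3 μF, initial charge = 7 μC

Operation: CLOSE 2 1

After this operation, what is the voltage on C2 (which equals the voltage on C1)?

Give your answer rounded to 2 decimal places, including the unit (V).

Initial: C1(1μF, Q=5μC, V=5.00V), C2(3μF, Q=7μC, V=2.33V)
Op 1: CLOSE 2-1: Q_total=12.00, C_total=4.00, V=3.00; Q2=9.00, Q1=3.00; dissipated=2.667

Answer: 3.00 V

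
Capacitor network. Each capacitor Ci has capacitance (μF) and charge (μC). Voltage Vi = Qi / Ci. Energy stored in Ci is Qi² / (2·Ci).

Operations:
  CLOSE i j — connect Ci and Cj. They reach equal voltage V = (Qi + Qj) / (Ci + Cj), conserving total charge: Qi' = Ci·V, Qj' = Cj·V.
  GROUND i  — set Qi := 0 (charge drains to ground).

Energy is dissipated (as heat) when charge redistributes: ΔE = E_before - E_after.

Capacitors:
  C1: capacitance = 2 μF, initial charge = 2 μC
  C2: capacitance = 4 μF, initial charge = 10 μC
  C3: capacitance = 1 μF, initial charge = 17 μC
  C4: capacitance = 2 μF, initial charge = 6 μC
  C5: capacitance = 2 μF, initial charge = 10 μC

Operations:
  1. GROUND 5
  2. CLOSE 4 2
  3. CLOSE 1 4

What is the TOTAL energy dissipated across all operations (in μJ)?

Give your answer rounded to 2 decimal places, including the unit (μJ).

Initial: C1(2μF, Q=2μC, V=1.00V), C2(4μF, Q=10μC, V=2.50V), C3(1μF, Q=17μC, V=17.00V), C4(2μF, Q=6μC, V=3.00V), C5(2μF, Q=10μC, V=5.00V)
Op 1: GROUND 5: Q5=0; energy lost=25.000
Op 2: CLOSE 4-2: Q_total=16.00, C_total=6.00, V=2.67; Q4=5.33, Q2=10.67; dissipated=0.167
Op 3: CLOSE 1-4: Q_total=7.33, C_total=4.00, V=1.83; Q1=3.67, Q4=3.67; dissipated=1.389
Total dissipated: 26.556 μJ

Answer: 26.56 μJ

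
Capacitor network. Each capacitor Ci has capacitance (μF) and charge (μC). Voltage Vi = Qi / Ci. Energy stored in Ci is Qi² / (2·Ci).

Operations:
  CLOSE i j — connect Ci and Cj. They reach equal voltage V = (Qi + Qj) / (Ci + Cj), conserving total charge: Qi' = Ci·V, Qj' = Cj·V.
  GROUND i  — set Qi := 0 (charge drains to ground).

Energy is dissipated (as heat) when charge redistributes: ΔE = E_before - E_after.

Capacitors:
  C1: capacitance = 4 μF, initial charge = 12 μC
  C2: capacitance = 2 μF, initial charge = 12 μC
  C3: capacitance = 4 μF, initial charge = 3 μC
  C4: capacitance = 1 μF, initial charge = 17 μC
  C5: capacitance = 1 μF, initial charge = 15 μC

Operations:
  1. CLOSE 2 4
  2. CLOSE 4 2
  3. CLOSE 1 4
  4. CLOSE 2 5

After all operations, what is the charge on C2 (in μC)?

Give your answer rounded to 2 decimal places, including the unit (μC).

Initial: C1(4μF, Q=12μC, V=3.00V), C2(2μF, Q=12μC, V=6.00V), C3(4μF, Q=3μC, V=0.75V), C4(1μF, Q=17μC, V=17.00V), C5(1μF, Q=15μC, V=15.00V)
Op 1: CLOSE 2-4: Q_total=29.00, C_total=3.00, V=9.67; Q2=19.33, Q4=9.67; dissipated=40.333
Op 2: CLOSE 4-2: Q_total=29.00, C_total=3.00, V=9.67; Q4=9.67, Q2=19.33; dissipated=0.000
Op 3: CLOSE 1-4: Q_total=21.67, C_total=5.00, V=4.33; Q1=17.33, Q4=4.33; dissipated=17.778
Op 4: CLOSE 2-5: Q_total=34.33, C_total=3.00, V=11.44; Q2=22.89, Q5=11.44; dissipated=9.481
Final charges: Q1=17.33, Q2=22.89, Q3=3.00, Q4=4.33, Q5=11.44

Answer: 22.89 μC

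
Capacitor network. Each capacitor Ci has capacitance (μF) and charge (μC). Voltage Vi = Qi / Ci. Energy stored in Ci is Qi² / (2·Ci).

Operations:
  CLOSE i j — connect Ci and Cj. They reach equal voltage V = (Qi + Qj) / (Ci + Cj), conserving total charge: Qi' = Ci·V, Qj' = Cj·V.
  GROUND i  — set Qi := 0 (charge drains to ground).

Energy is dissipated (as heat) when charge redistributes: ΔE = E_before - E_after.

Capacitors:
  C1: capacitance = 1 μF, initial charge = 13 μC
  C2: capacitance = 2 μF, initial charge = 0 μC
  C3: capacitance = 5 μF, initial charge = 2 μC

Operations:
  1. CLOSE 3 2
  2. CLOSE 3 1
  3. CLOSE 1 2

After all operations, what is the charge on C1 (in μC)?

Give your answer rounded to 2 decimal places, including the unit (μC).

Answer: 0.99 μC

Derivation:
Initial: C1(1μF, Q=13μC, V=13.00V), C2(2μF, Q=0μC, V=0.00V), C3(5μF, Q=2μC, V=0.40V)
Op 1: CLOSE 3-2: Q_total=2.00, C_total=7.00, V=0.29; Q3=1.43, Q2=0.57; dissipated=0.114
Op 2: CLOSE 3-1: Q_total=14.43, C_total=6.00, V=2.40; Q3=12.02, Q1=2.40; dissipated=67.355
Op 3: CLOSE 1-2: Q_total=2.98, C_total=3.00, V=0.99; Q1=0.99, Q2=1.98; dissipated=1.497
Final charges: Q1=0.99, Q2=1.98, Q3=12.02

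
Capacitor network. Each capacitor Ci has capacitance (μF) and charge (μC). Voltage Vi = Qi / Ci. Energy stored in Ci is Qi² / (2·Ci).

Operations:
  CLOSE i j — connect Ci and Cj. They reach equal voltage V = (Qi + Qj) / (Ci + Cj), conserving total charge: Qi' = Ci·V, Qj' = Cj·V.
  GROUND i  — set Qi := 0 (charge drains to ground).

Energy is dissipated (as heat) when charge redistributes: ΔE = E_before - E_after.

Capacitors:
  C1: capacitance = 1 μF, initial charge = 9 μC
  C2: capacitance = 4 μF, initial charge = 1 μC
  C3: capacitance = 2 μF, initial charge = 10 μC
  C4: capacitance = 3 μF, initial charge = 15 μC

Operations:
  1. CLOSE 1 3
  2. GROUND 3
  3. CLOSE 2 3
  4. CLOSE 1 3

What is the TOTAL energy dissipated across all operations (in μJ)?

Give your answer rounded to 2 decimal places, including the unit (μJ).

Initial: C1(1μF, Q=9μC, V=9.00V), C2(4μF, Q=1μC, V=0.25V), C3(2μF, Q=10μC, V=5.00V), C4(3μF, Q=15μC, V=5.00V)
Op 1: CLOSE 1-3: Q_total=19.00, C_total=3.00, V=6.33; Q1=6.33, Q3=12.67; dissipated=5.333
Op 2: GROUND 3: Q3=0; energy lost=40.111
Op 3: CLOSE 2-3: Q_total=1.00, C_total=6.00, V=0.17; Q2=0.67, Q3=0.33; dissipated=0.042
Op 4: CLOSE 1-3: Q_total=6.67, C_total=3.00, V=2.22; Q1=2.22, Q3=4.44; dissipated=12.676
Total dissipated: 58.162 μJ

Answer: 58.16 μJ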